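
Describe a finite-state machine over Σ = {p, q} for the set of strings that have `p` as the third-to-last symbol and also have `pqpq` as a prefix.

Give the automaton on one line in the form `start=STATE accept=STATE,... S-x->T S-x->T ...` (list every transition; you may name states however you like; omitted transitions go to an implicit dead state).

start=S0 accept=S6,S7,S11,S12 S0-p->S1 S0-q->S2 S1-p->S2 S1-q->S3 S2-p->S2 S2-q->S2 S3-p->S4 S3-q->S2 S4-p->S2 S4-q->S5 S5-p->S6 S5-q->S7 S6-p->S8 S6-q->S5 S7-p->S9 S7-q->S10 S8-p->S11 S8-q->S12 S9-p->S8 S9-q->S5 S10-p->S9 S10-q->S10 S11-p->S11 S11-q->S12 S12-p->S6 S12-q->S7

Build one automaton per condition and run them in lockstep. One (15 states) tracks the last 3 symbols read; the other (6 states) tracks whether the input so far still matches the prefix `pqpq`. Each combined state is a pair, one component from each; accept when both components accept. After merging equivalent states the machine shrinks.
13 states suffice.
          p    q  
>  S0     S1   S2 
   S1     S2   S3 
   S2     S2   S2 
   S3     S4   S2 
   S4     S2   S5 
   S5     S6   S7 
 * S6     S8   S5 
 * S7     S9  S10 
   S8    S11  S12 
   S9     S8   S5 
   S10    S9  S10 
 * S11   S11  S12 
 * S12    S6   S7 
(> = start, * = accepting)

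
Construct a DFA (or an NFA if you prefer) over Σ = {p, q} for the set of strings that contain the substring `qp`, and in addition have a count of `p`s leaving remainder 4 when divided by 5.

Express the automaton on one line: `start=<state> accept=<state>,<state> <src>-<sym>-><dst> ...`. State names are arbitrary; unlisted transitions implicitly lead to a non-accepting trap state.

Build one automaton per condition and run them in lockstep. One (3 states) tracks whether and how much of `qp` has been seen; the other (5 states) tracks the count of `p`s modulo 5. Each combined state is a pair, one component from each; accept when both components accept.
With 15 states:
          p    q  
>  s0     s1   s2 
   s1     s3   s4 
   s2     s5   s2 
   s3     s6   s7 
   s4     s8   s4 
   s5     s8   s5 
   s6     s9  s10 
   s7    s11   s7 
   s8    s11   s8 
   s9     s0  s12 
   s10   s13  s10 
   s11   s13  s11 
   s12   s14  s12 
 * s13   s14  s13 
   s14    s5  s14 
(> = start, * = accepting)

start=s0 accept=s13 s0-p->s1 s0-q->s2 s1-p->s3 s1-q->s4 s2-p->s5 s2-q->s2 s3-p->s6 s3-q->s7 s4-p->s8 s4-q->s4 s5-p->s8 s5-q->s5 s6-p->s9 s6-q->s10 s7-p->s11 s7-q->s7 s8-p->s11 s8-q->s8 s9-p->s0 s9-q->s12 s10-p->s13 s10-q->s10 s11-p->s13 s11-q->s11 s12-p->s14 s12-q->s12 s13-p->s14 s13-q->s13 s14-p->s5 s14-q->s14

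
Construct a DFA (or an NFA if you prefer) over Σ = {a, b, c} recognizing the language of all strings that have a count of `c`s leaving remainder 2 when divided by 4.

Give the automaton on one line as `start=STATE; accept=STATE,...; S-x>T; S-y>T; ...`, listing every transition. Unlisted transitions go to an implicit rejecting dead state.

Keep the running count of `c`s modulo 4: each `c` advances along the cycle S0 → S1 → S2 → S3 → S0 while other symbols loop. Accept at S2.
A 4-state machine:
        a   b   c  
>  S0   S0  S0  S1 
   S1   S1  S1  S2 
 * S2   S2  S2  S3 
   S3   S3  S3  S0 
(> = start, * = accepting)

start=S0; accept=S2; S0-a>S0; S0-b>S0; S0-c>S1; S1-a>S1; S1-b>S1; S1-c>S2; S2-a>S2; S2-b>S2; S2-c>S3; S3-a>S3; S3-b>S3; S3-c>S0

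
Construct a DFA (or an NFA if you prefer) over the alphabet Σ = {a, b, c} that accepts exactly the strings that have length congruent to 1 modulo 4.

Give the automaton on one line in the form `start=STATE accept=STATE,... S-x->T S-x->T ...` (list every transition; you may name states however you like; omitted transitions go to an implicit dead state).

Only the length mod 4 matters, so use a 4-cycle: from any state, every input symbol moves to the next state, wrapping q3 back to q0. Mark q1 accepting.
        a   b   c  
>  q0   q1  q1  q1 
 * q1   q2  q2  q2 
   q2   q3  q3  q3 
   q3   q0  q0  q0 
(> = start, * = accepting)

start=q0 accept=q1 q0-a->q1 q0-b->q1 q0-c->q1 q1-a->q2 q1-b->q2 q1-c->q2 q2-a->q3 q2-b->q3 q2-c->q3 q3-a->q0 q3-b->q0 q3-c->q0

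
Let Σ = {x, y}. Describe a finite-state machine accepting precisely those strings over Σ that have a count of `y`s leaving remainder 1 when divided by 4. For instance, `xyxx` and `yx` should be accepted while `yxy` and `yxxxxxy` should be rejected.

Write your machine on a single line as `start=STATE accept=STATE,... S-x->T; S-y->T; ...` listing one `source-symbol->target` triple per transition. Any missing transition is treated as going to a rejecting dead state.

start=q0; accept=q1; q0-x->q0; q0-y->q1; q1-x->q1; q1-y->q2; q2-x->q2; q2-y->q3; q3-x->q3; q3-y->q0

Keep the running count of `y`s modulo 4: each `y` advances along the cycle q0 → q1 → q2 → q3 → q0 while other symbols loop. Accept at q1.
With 4 states:
        x   y  
>  q0   q0  q1 
 * q1   q1  q2 
   q2   q2  q3 
   q3   q3  q0 
(> = start, * = accepting)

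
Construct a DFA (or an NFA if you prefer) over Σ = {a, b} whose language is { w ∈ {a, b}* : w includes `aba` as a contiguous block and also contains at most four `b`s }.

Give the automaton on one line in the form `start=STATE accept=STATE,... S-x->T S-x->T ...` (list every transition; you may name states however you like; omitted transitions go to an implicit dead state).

start=q0 accept=q6,q10,q14,q16 q0-a->q1 q0-b->q2 q1-a->q1 q1-b->q3 q2-a->q4 q2-b->q5 q3-a->q6 q3-b->q5 q4-a->q4 q4-b->q7 q5-a->q8 q5-b->q9 q6-a->q6 q6-b->q10 q7-a->q10 q7-b->q9 q8-a->q8 q8-b->q11 q9-a->q12 q9-b->q13 q10-a->q10 q10-b->q14 q11-a->q14 q11-b->q13 q12-a->q12 q12-b->q15 q13-a->q13 q13-b->q13 q14-a->q14 q14-b->q16 q15-a->q16 q15-b->q13 q16-a->q16 q16-b->q13

Handle the two conditions separately and then intersect. The first has 4 states tracking whether and how much of `aba` has been seen; the second has 6 states tracking the count of `b`s, saturating at 5. A product state is a pair (one from each), accepting exactly when both do. After merging equivalent states the machine shrinks.
With 17 states:
          a    b  
>  q0     q1   q2 
   q1     q1   q3 
   q2     q4   q5 
   q3     q6   q5 
   q4     q4   q7 
   q5     q8   q9 
 * q6     q6  q10 
   q7    q10   q9 
   q8     q8  q11 
   q9    q12  q13 
 * q10   q10  q14 
   q11   q14  q13 
   q12   q12  q15 
   q13   q13  q13 
 * q14   q14  q16 
   q15   q16  q13 
 * q16   q16  q13 
(> = start, * = accepting)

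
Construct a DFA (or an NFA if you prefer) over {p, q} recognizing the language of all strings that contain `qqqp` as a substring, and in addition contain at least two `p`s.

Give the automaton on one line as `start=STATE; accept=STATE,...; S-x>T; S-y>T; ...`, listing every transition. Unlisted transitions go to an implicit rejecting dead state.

start=A; accept=Q,S; A-p>B; A-q>C; B-p>D; B-q>E; C-p>B; C-q>F; D-p>G; D-q>H; E-p>D; E-q>I; F-p>B; F-q>J; G-p>G; G-q>K; H-p>G; H-q>L; I-p>D; I-q>M; J-p>N; J-q>J; K-p>G; K-q>O; L-p>G; L-q>P; M-p>Q; M-q>M; N-p>Q; N-q>N; O-p>G; O-q>R; P-p>S; P-q>P; Q-p>S; Q-q>Q; R-p>S; R-q>R; S-p>S; S-q>S

Handle the two conditions separately and then intersect. The first has 5 states tracking whether and how much of `qqqp` has been seen; the second has 4 states tracking the count of `p`s, saturating at 3. A product state is a pair (one from each), accepting exactly when both do.
19 states suffice.
       p  q 
>  A   B  C 
   B   D  E 
   C   B  F 
   D   G  H 
   E   D  I 
   F   B  J 
   G   G  K 
   H   G  L 
   I   D  M 
   J   N  J 
   K   G  O 
   L   G  P 
   M   Q  M 
   N   Q  N 
   O   G  R 
   P   S  P 
 * Q   S  Q 
   R   S  R 
 * S   S  S 
(> = start, * = accepting)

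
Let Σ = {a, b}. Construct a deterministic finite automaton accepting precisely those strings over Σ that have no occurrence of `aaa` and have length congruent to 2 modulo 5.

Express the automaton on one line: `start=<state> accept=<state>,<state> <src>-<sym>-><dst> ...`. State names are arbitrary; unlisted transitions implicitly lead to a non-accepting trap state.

Build one automaton per condition and run them in lockstep. The first has 4 states tracking partial matches of the forbidden pattern `aaa`; the second has 5 states tracking the input length modulo 5. A product state is a pair (one from each), accepting exactly when both do.
          a    b  
>  q0     q1   q2 
   q1     q3   q4 
   q2     q5   q4 
 * q3     q6   q7 
 * q4     q8   q7 
 * q5     q9   q7 
   q6    q10  q10 
   q7    q11  q12 
   q8    q13  q12 
   q9    q10  q12 
   q10   q14  q14 
   q11   q15   q0 
   q12   q16   q0 
   q13   q14   q0 
   q14   q17  q17 
   q15   q17   q2 
   q16   q18   q2 
   q17   q19  q19 
   q18   q19   q4 
   q19    q6   q6 
(> = start, * = accepting)

start=q0 accept=q3,q4,q5 q0-a->q1 q0-b->q2 q1-a->q3 q1-b->q4 q2-a->q5 q2-b->q4 q3-a->q6 q3-b->q7 q4-a->q8 q4-b->q7 q5-a->q9 q5-b->q7 q6-a->q10 q6-b->q10 q7-a->q11 q7-b->q12 q8-a->q13 q8-b->q12 q9-a->q10 q9-b->q12 q10-a->q14 q10-b->q14 q11-a->q15 q11-b->q0 q12-a->q16 q12-b->q0 q13-a->q14 q13-b->q0 q14-a->q17 q14-b->q17 q15-a->q17 q15-b->q2 q16-a->q18 q16-b->q2 q17-a->q19 q17-b->q19 q18-a->q19 q18-b->q4 q19-a->q6 q19-b->q6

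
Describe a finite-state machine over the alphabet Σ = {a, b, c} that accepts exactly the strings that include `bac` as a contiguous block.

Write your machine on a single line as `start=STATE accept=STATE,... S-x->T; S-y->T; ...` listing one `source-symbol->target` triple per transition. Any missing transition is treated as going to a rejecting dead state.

start=q0; accept=q3; q0-a->q0; q0-b->q1; q0-c->q0; q1-a->q2; q1-b->q1; q1-c->q0; q2-a->q0; q2-b->q1; q2-c->q3; q3-a->q3; q3-b->q3; q3-c->q3

States q0..q2 record the length of the longest prefix of `bac` that matches the current input suffix. Reaching q3 means `bac` has been seen, and we stay there forever. Accept from q3.
4 states suffice.
        a   b   c  
>  q0   q0  q1  q0 
   q1   q2  q1  q0 
   q2   q0  q1  q3 
 * q3   q3  q3  q3 
(> = start, * = accepting)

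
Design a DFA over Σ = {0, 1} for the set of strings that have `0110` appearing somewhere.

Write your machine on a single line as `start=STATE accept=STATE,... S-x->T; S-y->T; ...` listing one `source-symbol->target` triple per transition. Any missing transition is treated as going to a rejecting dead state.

start=q0; accept=q4; q0-0->q1; q0-1->q0; q1-0->q1; q1-1->q2; q2-0->q1; q2-1->q3; q3-0->q4; q3-1->q0; q4-0->q4; q4-1->q4

Track how much of `0110` has been matched so far: state q0 is no progress, q4 is the absorbing accept state reached once `0110` has occurred. Intermediate states record partial matches; on a mismatch, fall back to the longest reusable overlap.
A 5-state machine:
        0   1  
>  q0   q1  q0 
   q1   q1  q2 
   q2   q1  q3 
   q3   q4  q0 
 * q4   q4  q4 
(> = start, * = accepting)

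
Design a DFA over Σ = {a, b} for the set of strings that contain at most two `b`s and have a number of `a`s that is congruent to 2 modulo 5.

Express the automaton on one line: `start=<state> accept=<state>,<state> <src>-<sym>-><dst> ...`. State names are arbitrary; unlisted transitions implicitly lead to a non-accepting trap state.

start=q0 accept=q3,q7,q12 q0-a->q1 q0-b->q2 q1-a->q3 q1-b->q4 q2-a->q4 q2-b->q5 q3-a->q6 q3-b->q7 q4-a->q7 q4-b->q8 q5-a->q8 q5-b->q9 q6-a->q10 q6-b->q11 q7-a->q11 q7-b->q12 q8-a->q12 q8-b->q9 q9-a->q9 q9-b->q9 q10-a->q0 q10-b->q13 q11-a->q13 q11-b->q14 q12-a->q14 q12-b->q9 q13-a->q2 q13-b->q15 q14-a->q15 q14-b->q9 q15-a->q5 q15-b->q9

Run two small machines in parallel and take their product. One (4 states) tracks the count of `b`s, saturating at 3; the other (5 states) tracks the count of `a`s modulo 5. Each combined state is a pair, one component from each; accept when both components accept. After merging equivalent states the machine shrinks.
A 16-state machine:
          a    b  
>  q0     q1   q2 
   q1     q3   q4 
   q2     q4   q5 
 * q3     q6   q7 
   q4     q7   q8 
   q5     q8   q9 
   q6    q10  q11 
 * q7    q11  q12 
   q8    q12   q9 
   q9     q9   q9 
   q10    q0  q13 
   q11   q13  q14 
 * q12   q14   q9 
   q13    q2  q15 
   q14   q15   q9 
   q15    q5   q9 
(> = start, * = accepting)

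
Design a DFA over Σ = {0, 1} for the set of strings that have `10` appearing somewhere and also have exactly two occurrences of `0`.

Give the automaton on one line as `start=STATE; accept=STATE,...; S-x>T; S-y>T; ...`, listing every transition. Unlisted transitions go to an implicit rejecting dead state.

Build one automaton per condition and run them in lockstep. The first has 3 states tracking whether and how much of `10` has been seen; the second has 4 states tracking the count of `0`s, saturating at 3. A product state is a pair (one from each), accepting exactly when both do. After merging equivalent states the machine shrinks.
A 6-state machine:
        0   1  
>  S0   S1  S2 
   S1   S3  S4 
   S2   S4  S2 
   S3   S3  S3 
   S4   S5  S4 
 * S5   S3  S5 
(> = start, * = accepting)

start=S0; accept=S5; S0-0>S1; S0-1>S2; S1-0>S3; S1-1>S4; S2-0>S4; S2-1>S2; S3-0>S3; S3-1>S3; S4-0>S5; S4-1>S4; S5-0>S3; S5-1>S5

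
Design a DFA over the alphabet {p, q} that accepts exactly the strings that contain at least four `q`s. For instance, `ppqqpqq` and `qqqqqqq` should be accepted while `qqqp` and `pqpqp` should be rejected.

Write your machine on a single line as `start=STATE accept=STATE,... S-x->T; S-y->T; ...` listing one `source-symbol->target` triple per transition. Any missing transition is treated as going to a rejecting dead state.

Only the number of `q`s matters, and only up to 5. Make a chain s0 → s1 → s2 → s3 → s4 → s5 advanced by each `q` (with s5 absorbing); every other symbol self-loops. The accepting set is {s4, s5}.
6 states suffice.
        p   q  
>  s0   s0  s1 
   s1   s1  s2 
   s2   s2  s3 
   s3   s3  s4 
 * s4   s4  s5 
 * s5   s5  s5 
(> = start, * = accepting)

start=s0; accept=s4,s5; s0-p->s0; s0-q->s1; s1-p->s1; s1-q->s2; s2-p->s2; s2-q->s3; s3-p->s3; s3-q->s4; s4-p->s4; s4-q->s5; s5-p->s5; s5-q->s5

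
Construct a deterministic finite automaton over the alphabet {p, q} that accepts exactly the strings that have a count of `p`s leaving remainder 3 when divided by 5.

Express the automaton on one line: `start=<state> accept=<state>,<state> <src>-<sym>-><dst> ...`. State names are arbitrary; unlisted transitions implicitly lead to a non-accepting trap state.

start=S0 accept=S3 S0-p->S1 S0-q->S0 S1-p->S2 S1-q->S1 S2-p->S3 S2-q->S2 S3-p->S4 S3-q->S3 S4-p->S0 S4-q->S4

The only thing that matters is how many `p`s have appeared, reduced mod 5. Use one state per residue: S0 for 0, …, S4 for 4. Reading `p` moves to the next residue; anything else stays put. S3 is accepting.
        p   q  
>  S0   S1  S0 
   S1   S2  S1 
   S2   S3  S2 
 * S3   S4  S3 
   S4   S0  S4 
(> = start, * = accepting)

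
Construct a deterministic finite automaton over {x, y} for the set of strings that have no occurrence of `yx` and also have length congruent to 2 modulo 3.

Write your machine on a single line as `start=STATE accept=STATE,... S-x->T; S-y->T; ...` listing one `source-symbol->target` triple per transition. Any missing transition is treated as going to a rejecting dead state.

Run two small machines in parallel and take their product. One (3 states) tracks partial matches of the forbidden pattern `yx`; the other (3 states) tracks the input length modulo 3. Each combined state is a pair, one component from each; accept when both components accept.
A 9-state machine:
       x  y 
>  A   B  C 
   B   D  E 
   C   F  E 
 * D   A  G 
 * E   H  G 
   F   H  H 
   G   I  C 
   H   I  I 
   I   F  F 
(> = start, * = accepting)

start=A; accept=D,E; A-x->B; A-y->C; B-x->D; B-y->E; C-x->F; C-y->E; D-x->A; D-y->G; E-x->H; E-y->G; F-x->H; F-y->H; G-x->I; G-y->C; H-x->I; H-y->I; I-x->F; I-y->F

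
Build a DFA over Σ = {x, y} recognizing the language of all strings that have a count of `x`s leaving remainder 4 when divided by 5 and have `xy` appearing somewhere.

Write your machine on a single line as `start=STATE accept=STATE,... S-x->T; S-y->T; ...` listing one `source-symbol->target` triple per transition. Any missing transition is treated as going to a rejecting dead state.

start=S0; accept=S9; S0-x->S1; S0-y->S0; S1-x->S2; S1-y->S3; S2-x->S4; S2-y->S5; S3-x->S5; S3-y->S3; S4-x->S6; S4-y->S7; S5-x->S7; S5-y->S5; S6-x->S8; S6-y->S9; S7-x->S9; S7-y->S7; S8-x->S1; S8-y->S10; S9-x->S10; S9-y->S9; S10-x->S3; S10-y->S10

Run two small machines in parallel and take their product. One (5 states) tracks the count of `x`s modulo 5; the other (3 states) tracks whether and how much of `xy` has been seen. Each combined state is a pair, one component from each; accept when both components accept.
An 11-state machine:
          x    y  
>  S0     S1   S0 
   S1     S2   S3 
   S2     S4   S5 
   S3     S5   S3 
   S4     S6   S7 
   S5     S7   S5 
   S6     S8   S9 
   S7     S9   S7 
   S8     S1  S10 
 * S9    S10   S9 
   S10    S3  S10 
(> = start, * = accepting)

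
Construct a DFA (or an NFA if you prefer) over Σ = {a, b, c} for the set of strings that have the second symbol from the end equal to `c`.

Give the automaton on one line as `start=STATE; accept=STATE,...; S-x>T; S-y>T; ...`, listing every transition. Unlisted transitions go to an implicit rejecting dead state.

start=q0; accept=q10,q11,q12; q0-a>q1; q0-b>q2; q0-c>q3; q1-a>q4; q1-b>q5; q1-c>q6; q2-a>q7; q2-b>q8; q2-c>q9; q3-a>q10; q3-b>q11; q3-c>q12; q4-a>q4; q4-b>q5; q4-c>q6; q5-a>q7; q5-b>q8; q5-c>q9; q6-a>q10; q6-b>q11; q6-c>q12; q7-a>q4; q7-b>q5; q7-c>q6; q8-a>q7; q8-b>q8; q8-c>q9; q9-a>q10; q9-b>q11; q9-c>q12; q10-a>q4; q10-b>q5; q10-c>q6; q11-a>q7; q11-b>q8; q11-c>q9; q12-a>q10; q12-b>q11; q12-c>q12

Because acceptance depends on a position counted from the end, the machine has to buffer the most recent 2 symbols. Make each state the string of the last up-to-2 symbols read; on input `x` shift the window left and append `x`. Accept when the buffered window has length 2 and begins with `c`.
A 13-state machine:
          a    b    c  
>  q0     q1   q2   q3 
   q1     q4   q5   q6 
   q2     q7   q8   q9 
   q3    q10  q11  q12 
   q4     q4   q5   q6 
   q5     q7   q8   q9 
   q6    q10  q11  q12 
   q7     q4   q5   q6 
   q8     q7   q8   q9 
   q9    q10  q11  q12 
 * q10    q4   q5   q6 
 * q11    q7   q8   q9 
 * q12   q10  q11  q12 
(> = start, * = accepting)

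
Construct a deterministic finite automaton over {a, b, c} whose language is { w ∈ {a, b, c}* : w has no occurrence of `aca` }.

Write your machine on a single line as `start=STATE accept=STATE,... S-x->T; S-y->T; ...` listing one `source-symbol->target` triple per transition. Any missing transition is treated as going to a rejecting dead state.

start=s0; accept=s0,s1,s2; s0-a->s1; s0-b->s0; s0-c->s0; s1-a->s1; s1-b->s0; s1-c->s2; s2-a->s3; s2-b->s0; s2-c->s0; s3-a->s3; s3-b->s3; s3-c->s3

This is the complement of 'contains `aca`'. Use the same substring-matching states — s0 through s3 holding how much of `aca` has just been matched — but flip the accepting set: everything except the trap s3 accepts.
4 states suffice.
        a   b   c  
>* s0   s1  s0  s0 
 * s1   s1  s0  s2 
 * s2   s3  s0  s0 
   s3   s3  s3  s3 
(> = start, * = accepting)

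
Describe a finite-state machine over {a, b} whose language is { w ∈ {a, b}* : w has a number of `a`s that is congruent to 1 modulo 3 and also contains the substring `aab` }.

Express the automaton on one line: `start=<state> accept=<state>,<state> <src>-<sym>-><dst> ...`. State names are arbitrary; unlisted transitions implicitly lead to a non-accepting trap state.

Handle the two conditions separately and then intersect. One (3 states) tracks the count of `a`s modulo 3; the other (4 states) tracks whether and how much of `aab` has been seen. Each combined state is a pair, one component from each; accept when both components accept.
          a    b  
>  S0     S1   S0 
   S1     S2   S3 
   S2     S4   S5 
   S3     S6   S3 
   S4     S7   S8 
   S5     S8   S5 
   S6     S4   S9 
   S7     S2  S10 
   S8    S10   S8 
   S9    S11   S9 
 * S10    S5  S10 
   S11    S7   S0 
(> = start, * = accepting)

start=S0 accept=S10 S0-a->S1 S0-b->S0 S1-a->S2 S1-b->S3 S2-a->S4 S2-b->S5 S3-a->S6 S3-b->S3 S4-a->S7 S4-b->S8 S5-a->S8 S5-b->S5 S6-a->S4 S6-b->S9 S7-a->S2 S7-b->S10 S8-a->S10 S8-b->S8 S9-a->S11 S9-b->S9 S10-a->S5 S10-b->S10 S11-a->S7 S11-b->S0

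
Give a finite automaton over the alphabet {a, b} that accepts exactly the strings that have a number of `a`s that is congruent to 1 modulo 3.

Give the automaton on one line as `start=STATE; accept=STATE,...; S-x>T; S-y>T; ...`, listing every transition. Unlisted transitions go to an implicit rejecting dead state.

start=q0; accept=q1; q0-a>q1; q0-b>q0; q1-a>q2; q1-b>q1; q2-a>q0; q2-b>q2

Keep the running count of `a`s modulo 3: each `a` advances along the cycle q0 → q1 → q2 → q0 while other symbols loop. Accept at q1.
With 3 states:
        a   b  
>  q0   q1  q0 
 * q1   q2  q1 
   q2   q0  q2 
(> = start, * = accepting)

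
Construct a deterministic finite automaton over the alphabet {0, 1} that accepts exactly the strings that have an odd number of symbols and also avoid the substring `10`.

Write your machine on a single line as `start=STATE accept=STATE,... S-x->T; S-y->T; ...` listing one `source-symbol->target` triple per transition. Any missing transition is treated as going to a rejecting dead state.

Run two small machines in parallel and take their product. The first has 2 states tracking the input length modulo 2; the second has 3 states tracking partial matches of the forbidden pattern `10`. A product state is a pair (one from each), accepting exactly when both do.
With 6 states:
        0   1  
>  S0   S1  S2 
 * S1   S0  S3 
 * S2   S4  S3 
   S3   S5  S2 
   S4   S5  S5 
   S5   S4  S4 
(> = start, * = accepting)

start=S0; accept=S1,S2; S0-0->S1; S0-1->S2; S1-0->S0; S1-1->S3; S2-0->S4; S2-1->S3; S3-0->S5; S3-1->S2; S4-0->S5; S4-1->S5; S5-0->S4; S5-1->S4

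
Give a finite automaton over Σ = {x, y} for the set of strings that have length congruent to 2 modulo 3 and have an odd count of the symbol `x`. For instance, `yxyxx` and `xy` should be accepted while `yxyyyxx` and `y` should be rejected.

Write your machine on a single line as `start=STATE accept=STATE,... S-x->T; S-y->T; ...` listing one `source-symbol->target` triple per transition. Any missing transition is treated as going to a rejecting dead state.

start=s0; accept=s4; s0-x->s1; s0-y->s2; s1-x->s3; s1-y->s4; s2-x->s4; s2-y->s3; s3-x->s5; s3-y->s0; s4-x->s0; s4-y->s5; s5-x->s2; s5-y->s1

Build one automaton per condition and run them in lockstep. One (3 states) tracks the input length modulo 3; the other (2 states) tracks the count of `x`s modulo 2. Each combined state is a pair, one component from each; accept when both components accept.
6 states suffice.
        x   y  
>  s0   s1  s2 
   s1   s3  s4 
   s2   s4  s3 
   s3   s5  s0 
 * s4   s0  s5 
   s5   s2  s1 
(> = start, * = accepting)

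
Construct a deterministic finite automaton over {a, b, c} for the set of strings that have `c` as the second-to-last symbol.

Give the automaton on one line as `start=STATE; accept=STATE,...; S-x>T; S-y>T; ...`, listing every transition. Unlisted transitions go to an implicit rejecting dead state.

Because acceptance depends on a position counted from the end, the machine has to buffer the most recent 2 symbols. Make each state the string of the last up-to-2 symbols read; on input `x` shift the window left and append `x`. Accept when the buffered window has length 2 and begins with `c`.
A 13-state machine:
          a    b    c  
>  S0     S1   S2   S3 
   S1     S4   S5   S6 
   S2     S7   S8   S9 
   S3    S10  S11  S12 
   S4     S4   S5   S6 
   S5     S7   S8   S9 
   S6    S10  S11  S12 
   S7     S4   S5   S6 
   S8     S7   S8   S9 
   S9    S10  S11  S12 
 * S10    S4   S5   S6 
 * S11    S7   S8   S9 
 * S12   S10  S11  S12 
(> = start, * = accepting)

start=S0; accept=S10,S11,S12; S0-a>S1; S0-b>S2; S0-c>S3; S1-a>S4; S1-b>S5; S1-c>S6; S2-a>S7; S2-b>S8; S2-c>S9; S3-a>S10; S3-b>S11; S3-c>S12; S4-a>S4; S4-b>S5; S4-c>S6; S5-a>S7; S5-b>S8; S5-c>S9; S6-a>S10; S6-b>S11; S6-c>S12; S7-a>S4; S7-b>S5; S7-c>S6; S8-a>S7; S8-b>S8; S8-c>S9; S9-a>S10; S9-b>S11; S9-c>S12; S10-a>S4; S10-b>S5; S10-c>S6; S11-a>S7; S11-b>S8; S11-c>S9; S12-a>S10; S12-b>S11; S12-c>S12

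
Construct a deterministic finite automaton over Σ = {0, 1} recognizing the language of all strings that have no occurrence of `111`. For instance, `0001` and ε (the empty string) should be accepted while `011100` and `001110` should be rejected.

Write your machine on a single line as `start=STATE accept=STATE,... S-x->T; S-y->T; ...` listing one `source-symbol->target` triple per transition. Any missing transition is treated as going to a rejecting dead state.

start=q0; accept=q0,q1,q2; q0-0->q0; q0-1->q1; q1-0->q0; q1-1->q2; q2-0->q0; q2-1->q3; q3-0->q3; q3-1->q3

This is the complement of 'contains `111`'. Use the same substring-matching states — q0 through q3 holding how much of `111` has just been matched — but flip the accepting set: everything except the trap q3 accepts.
With 4 states:
        0   1  
>* q0   q0  q1 
 * q1   q0  q2 
 * q2   q0  q3 
   q3   q3  q3 
(> = start, * = accepting)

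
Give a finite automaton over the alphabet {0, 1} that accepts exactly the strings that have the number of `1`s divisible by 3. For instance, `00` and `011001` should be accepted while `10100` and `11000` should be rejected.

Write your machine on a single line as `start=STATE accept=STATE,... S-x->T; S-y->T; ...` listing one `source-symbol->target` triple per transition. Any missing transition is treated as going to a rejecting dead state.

start=q0; accept=q0; q0-0->q0; q0-1->q1; q1-0->q1; q1-1->q2; q2-0->q2; q2-1->q0

The only thing that matters is how many `1`s have appeared, reduced mod 3. Use one state per residue: q0 for 0, …, q2 for 2. Reading `1` moves to the next residue; anything else stays put. q0 is accepting.
A 3-state machine:
        0   1  
>* q0   q0  q1 
   q1   q1  q2 
   q2   q2  q0 
(> = start, * = accepting)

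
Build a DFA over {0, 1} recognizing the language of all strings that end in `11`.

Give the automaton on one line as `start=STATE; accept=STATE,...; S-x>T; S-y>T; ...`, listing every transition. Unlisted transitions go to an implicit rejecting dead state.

start=q0; accept=q2; q0-0>q0; q0-1>q1; q1-0>q0; q1-1>q2; q2-0>q0; q2-1>q2

Let each state record the length of the longest suffix of the input read so far that is also a prefix of `11`. q1 means the last symbol is `1`; q2 means the last 2 symbols are `11`. Accept only at q2, where the string currently ends in `11`.
With 3 states:
        0   1  
>  q0   q0  q1 
   q1   q0  q2 
 * q2   q0  q2 
(> = start, * = accepting)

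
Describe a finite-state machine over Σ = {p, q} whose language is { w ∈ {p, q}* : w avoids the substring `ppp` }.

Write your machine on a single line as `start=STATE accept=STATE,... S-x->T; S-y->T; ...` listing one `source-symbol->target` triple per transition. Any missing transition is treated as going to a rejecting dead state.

This is the complement of 'contains `ppp`'. Use the same substring-matching states — s0 through s3 holding how much of `ppp` has just been matched — but flip the accepting set: everything except the trap s3 accepts.
With 4 states:
        p   q  
>* s0   s1  s0 
 * s1   s2  s0 
 * s2   s3  s0 
   s3   s3  s3 
(> = start, * = accepting)

start=s0; accept=s0,s1,s2; s0-p->s1; s0-q->s0; s1-p->s2; s1-q->s0; s2-p->s3; s2-q->s0; s3-p->s3; s3-q->s3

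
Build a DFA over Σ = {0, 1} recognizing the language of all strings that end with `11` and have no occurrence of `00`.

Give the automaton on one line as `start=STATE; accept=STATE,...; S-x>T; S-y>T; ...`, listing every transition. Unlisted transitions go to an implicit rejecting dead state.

Handle the two conditions separately and then intersect. One (3 states) tracks how much of the suffix `11` has currently been matched; the other (3 states) tracks partial matches of the forbidden pattern `00`. Each combined state is a pair, one component from each; accept when both components accept. Minimizing collapses redundant product states.
With 5 states:
        0   1  
>  q0   q1  q2 
   q1   q3  q2 
   q2   q1  q4 
   q3   q3  q3 
 * q4   q1  q4 
(> = start, * = accepting)

start=q0; accept=q4; q0-0>q1; q0-1>q2; q1-0>q3; q1-1>q2; q2-0>q1; q2-1>q4; q3-0>q3; q3-1>q3; q4-0>q1; q4-1>q4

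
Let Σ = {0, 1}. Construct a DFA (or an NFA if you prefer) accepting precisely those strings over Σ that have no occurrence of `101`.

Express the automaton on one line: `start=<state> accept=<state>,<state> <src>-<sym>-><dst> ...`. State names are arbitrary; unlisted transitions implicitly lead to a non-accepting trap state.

start=A accept=A,B,C A-0->A A-1->B B-0->C B-1->B C-0->A C-1->D D-0->D D-1->D

Track partial matches of the forbidden pattern `101`. State D is a dead state reached once `101` has occurred; every other state accepts. A means no part of `101` is currently matched.
With 4 states:
       0  1 
>* A   A  B 
 * B   C  B 
 * C   A  D 
   D   D  D 
(> = start, * = accepting)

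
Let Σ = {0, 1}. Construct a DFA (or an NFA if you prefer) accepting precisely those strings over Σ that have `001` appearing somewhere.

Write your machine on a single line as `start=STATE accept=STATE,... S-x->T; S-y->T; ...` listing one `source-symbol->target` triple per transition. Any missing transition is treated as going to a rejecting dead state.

start=s0; accept=s3; s0-0->s1; s0-1->s0; s1-0->s2; s1-1->s0; s2-0->s2; s2-1->s3; s3-0->s3; s3-1->s3

States s0..s2 record the length of the longest prefix of `001` that matches the current input suffix. Reaching s3 means `001` has been seen, and we stay there forever. Accept from s3.
A 4-state machine:
        0   1  
>  s0   s1  s0 
   s1   s2  s0 
   s2   s2  s3 
 * s3   s3  s3 
(> = start, * = accepting)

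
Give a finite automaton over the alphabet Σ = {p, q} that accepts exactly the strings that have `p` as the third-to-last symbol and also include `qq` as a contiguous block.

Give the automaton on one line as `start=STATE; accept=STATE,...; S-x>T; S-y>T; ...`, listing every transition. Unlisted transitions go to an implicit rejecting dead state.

start=A; accept=F,J,K,L; A-p>B; A-q>C; B-p>B; B-q>D; C-p>B; C-q>E; D-p>B; D-q>F; E-p>G; E-q>E; F-p>G; F-q>E; G-p>H; G-q>I; H-p>J; H-q>K; I-p>L; I-q>F; J-p>J; J-q>K; K-p>L; K-q>F; L-p>H; L-q>I

Handle the two conditions separately and then intersect. One (15 states) tracks the last 3 symbols read; the other (3 states) tracks whether and how much of `qq` has been seen. Each combined state is a pair, one component from each; accept when both components accept. Equivalent product states are then merged.
With 12 states:
       p  q 
>  A   B  C 
   B   B  D 
   C   B  E 
   D   B  F 
   E   G  E 
 * F   G  E 
   G   H  I 
   H   J  K 
   I   L  F 
 * J   J  K 
 * K   L  F 
 * L   H  I 
(> = start, * = accepting)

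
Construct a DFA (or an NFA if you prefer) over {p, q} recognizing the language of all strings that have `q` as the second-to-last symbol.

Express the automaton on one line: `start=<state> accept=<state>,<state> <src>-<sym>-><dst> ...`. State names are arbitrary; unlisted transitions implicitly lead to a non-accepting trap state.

A DFA must remember the last 2 symbols (since which symbol is second-to-last isn't known until the input ends). Use one state per possible window of the last ≤2 symbols; accept from those whose window starts with `q`.
With 7 states:
       p  q 
>  A   B  C 
   B   D  E 
   C   F  G 
   D   D  E 
   E   F  G 
 * F   D  E 
 * G   F  G 
(> = start, * = accepting)

start=A accept=F,G A-p->B A-q->C B-p->D B-q->E C-p->F C-q->G D-p->D D-q->E E-p->F E-q->G F-p->D F-q->E G-p->F G-q->G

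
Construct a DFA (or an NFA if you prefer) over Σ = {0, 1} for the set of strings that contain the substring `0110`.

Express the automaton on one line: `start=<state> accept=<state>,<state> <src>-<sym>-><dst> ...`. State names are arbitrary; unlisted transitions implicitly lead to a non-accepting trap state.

States s0..s3 record the length of the longest prefix of `0110` that matches the current input suffix. Reaching s4 means `0110` has been seen, and we stay there forever. Accept from s4.
5 states suffice.
        0   1  
>  s0   s1  s0 
   s1   s1  s2 
   s2   s1  s3 
   s3   s4  s0 
 * s4   s4  s4 
(> = start, * = accepting)

start=s0 accept=s4 s0-0->s1 s0-1->s0 s1-0->s1 s1-1->s2 s2-0->s1 s2-1->s3 s3-0->s4 s3-1->s0 s4-0->s4 s4-1->s4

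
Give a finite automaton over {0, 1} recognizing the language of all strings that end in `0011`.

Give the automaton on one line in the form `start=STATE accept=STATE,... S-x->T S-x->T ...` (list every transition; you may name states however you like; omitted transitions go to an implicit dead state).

start=q0 accept=q4 q0-0->q1 q0-1->q0 q1-0->q2 q1-1->q0 q2-0->q2 q2-1->q3 q3-0->q1 q3-1->q4 q4-0->q1 q4-1->q0

Let each state record the length of the longest suffix of the input read so far that is also a prefix of `0011`. q1 means the last symbol is `0`; q2 means the last 2 symbols are `00`; q3 means the last 3 symbols are `001`; q4 means the last 4 symbols are `0011`. Accept only at q4, where the string currently ends in `0011`.
5 states suffice.
        0   1  
>  q0   q1  q0 
   q1   q2  q0 
   q2   q2  q3 
   q3   q1  q4 
 * q4   q1  q0 
(> = start, * = accepting)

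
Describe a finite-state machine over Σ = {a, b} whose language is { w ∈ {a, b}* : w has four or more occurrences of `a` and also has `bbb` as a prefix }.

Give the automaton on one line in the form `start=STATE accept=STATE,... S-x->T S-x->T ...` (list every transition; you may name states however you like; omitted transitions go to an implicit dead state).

start=s0 accept=s8 s0-a->s1 s0-b->s2 s1-a->s1 s1-b->s1 s2-a->s1 s2-b->s3 s3-a->s1 s3-b->s4 s4-a->s5 s4-b->s4 s5-a->s6 s5-b->s5 s6-a->s7 s6-b->s6 s7-a->s8 s7-b->s7 s8-a->s8 s8-b->s8

Handle the two conditions separately and then intersect. One (6 states) tracks the count of `a`s, saturating at 5; the other (5 states) tracks whether the input so far still matches the prefix `bbb`. Each combined state is a pair, one component from each; accept when both components accept. Minimizing collapses redundant product states.
A 9-state machine:
        a   b  
>  s0   s1  s2 
   s1   s1  s1 
   s2   s1  s3 
   s3   s1  s4 
   s4   s5  s4 
   s5   s6  s5 
   s6   s7  s6 
   s7   s8  s7 
 * s8   s8  s8 
(> = start, * = accepting)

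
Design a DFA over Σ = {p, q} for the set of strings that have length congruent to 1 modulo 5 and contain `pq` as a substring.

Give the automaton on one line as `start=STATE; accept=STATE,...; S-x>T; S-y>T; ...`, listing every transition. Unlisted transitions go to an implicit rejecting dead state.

start=S0; accept=S14; S0-p>S1; S0-q>S2; S1-p>S3; S1-q>S4; S2-p>S3; S2-q>S5; S3-p>S6; S3-q>S7; S4-p>S7; S4-q>S7; S5-p>S6; S5-q>S8; S6-p>S9; S6-q>S10; S7-p>S10; S7-q>S10; S8-p>S9; S8-q>S11; S9-p>S12; S9-q>S13; S10-p>S13; S10-q>S13; S11-p>S12; S11-q>S0; S12-p>S1; S12-q>S14; S13-p>S14; S13-q>S14; S14-p>S4; S14-q>S4

Handle the two conditions separately and then intersect. One (5 states) tracks the input length modulo 5; the other (3 states) tracks whether and how much of `pq` has been seen. Each combined state is a pair, one component from each; accept when both components accept.
With 15 states:
          p    q  
>  S0     S1   S2 
   S1     S3   S4 
   S2     S3   S5 
   S3     S6   S7 
   S4     S7   S7 
   S5     S6   S8 
   S6     S9  S10 
   S7    S10  S10 
   S8     S9  S11 
   S9    S12  S13 
   S10   S13  S13 
   S11   S12   S0 
   S12    S1  S14 
   S13   S14  S14 
 * S14    S4   S4 
(> = start, * = accepting)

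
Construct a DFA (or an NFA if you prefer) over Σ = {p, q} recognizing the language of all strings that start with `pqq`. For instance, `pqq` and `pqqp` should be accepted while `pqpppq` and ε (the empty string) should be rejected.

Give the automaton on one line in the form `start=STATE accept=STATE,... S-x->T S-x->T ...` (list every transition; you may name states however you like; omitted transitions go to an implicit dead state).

Check the first 3 symbols one by one: S0 through S2 record how many have matched `pqq` so far; any wrong symbol goes to the dead state S4. After all 3 match we enter the accepting sink S3.
A 5-state machine:
        p   q  
>  S0   S1  S4 
   S1   S4  S2 
   S2   S4  S3 
 * S3   S3  S3 
   S4   S4  S4 
(> = start, * = accepting)

start=S0 accept=S3 S0-p->S1 S0-q->S4 S1-p->S4 S1-q->S2 S2-p->S4 S2-q->S3 S3-p->S3 S3-q->S3 S4-p->S4 S4-q->S4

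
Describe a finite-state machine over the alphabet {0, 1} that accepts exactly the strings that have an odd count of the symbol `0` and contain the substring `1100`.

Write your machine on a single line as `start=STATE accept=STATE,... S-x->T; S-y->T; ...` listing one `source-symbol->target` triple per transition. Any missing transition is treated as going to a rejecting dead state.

Build one automaton per condition and run them in lockstep. One (2 states) tracks the count of `0`s modulo 2; the other (5 states) tracks whether and how much of `1100` has been seen. Each combined state is a pair, one component from each; accept when both components accept.
With 10 states:
        0   1  
>  s0   s1  s2 
   s1   s0  s3 
   s2   s1  s4 
   s3   s0  s5 
   s4   s6  s4 
   s5   s7  s5 
   s6   s8  s3 
   s7   s9  s2 
   s8   s9  s8 
 * s9   s8  s9 
(> = start, * = accepting)

start=s0; accept=s9; s0-0->s1; s0-1->s2; s1-0->s0; s1-1->s3; s2-0->s1; s2-1->s4; s3-0->s0; s3-1->s5; s4-0->s6; s4-1->s4; s5-0->s7; s5-1->s5; s6-0->s8; s6-1->s3; s7-0->s9; s7-1->s2; s8-0->s9; s8-1->s8; s9-0->s8; s9-1->s9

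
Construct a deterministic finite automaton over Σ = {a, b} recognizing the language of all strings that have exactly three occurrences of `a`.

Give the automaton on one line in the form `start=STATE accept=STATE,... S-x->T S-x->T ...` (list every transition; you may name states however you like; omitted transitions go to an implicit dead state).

Count `a`s, saturating at 4: states S0 through S3 mean 0 through 3 `a`s seen; S4 means more than 3. Each `a` increments (capped at S4); other symbols loop. Accept from {S3}.
5 states suffice.
        a   b  
>  S0   S1  S0 
   S1   S2  S1 
   S2   S3  S2 
 * S3   S4  S3 
   S4   S4  S4 
(> = start, * = accepting)

start=S0 accept=S3 S0-a->S1 S0-b->S0 S1-a->S2 S1-b->S1 S2-a->S3 S2-b->S2 S3-a->S4 S3-b->S3 S4-a->S4 S4-b->S4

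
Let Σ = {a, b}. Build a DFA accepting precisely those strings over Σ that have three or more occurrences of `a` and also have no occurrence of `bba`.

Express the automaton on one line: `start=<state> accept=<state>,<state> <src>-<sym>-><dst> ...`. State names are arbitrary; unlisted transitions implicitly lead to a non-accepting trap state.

Run two small machines in parallel and take their product. One (5 states) tracks the count of `a`s, saturating at 4; the other (4 states) tracks partial matches of the forbidden pattern `bba`. Each combined state is a pair, one component from each; accept when both components accept. Minimizing collapses redundant product states.
With 10 states:
        a   b  
>  q0   q1  q2 
   q1   q3  q4 
   q2   q1  q5 
   q3   q6  q7 
   q4   q3  q5 
   q5   q5  q5 
 * q6   q6  q8 
   q7   q6  q5 
 * q8   q6  q9 
 * q9   q5  q9 
(> = start, * = accepting)

start=q0 accept=q6,q8,q9 q0-a->q1 q0-b->q2 q1-a->q3 q1-b->q4 q2-a->q1 q2-b->q5 q3-a->q6 q3-b->q7 q4-a->q3 q4-b->q5 q5-a->q5 q5-b->q5 q6-a->q6 q6-b->q8 q7-a->q6 q7-b->q5 q8-a->q6 q8-b->q9 q9-a->q5 q9-b->q9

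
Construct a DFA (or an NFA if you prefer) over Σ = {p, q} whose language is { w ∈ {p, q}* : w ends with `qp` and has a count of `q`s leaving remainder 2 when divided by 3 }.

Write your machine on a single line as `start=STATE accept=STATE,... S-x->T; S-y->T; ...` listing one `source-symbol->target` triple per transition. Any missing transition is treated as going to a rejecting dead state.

start=A; accept=F; A-p->A; A-q->B; B-p->C; B-q->D; C-p->E; C-q->D; D-p->F; D-q->G; E-p->E; E-q->D; F-p->H; F-q->G; G-p->I; G-q->B; H-p->H; H-q->G; I-p->A; I-q->B

Handle the two conditions separately and then intersect. One (3 states) tracks how much of the suffix `qp` has currently been matched; the other (3 states) tracks the count of `q`s modulo 3. Each combined state is a pair, one component from each; accept when both components accept.
With 9 states:
       p  q 
>  A   A  B 
   B   C  D 
   C   E  D 
   D   F  G 
   E   E  D 
 * F   H  G 
   G   I  B 
   H   H  G 
   I   A  B 
(> = start, * = accepting)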